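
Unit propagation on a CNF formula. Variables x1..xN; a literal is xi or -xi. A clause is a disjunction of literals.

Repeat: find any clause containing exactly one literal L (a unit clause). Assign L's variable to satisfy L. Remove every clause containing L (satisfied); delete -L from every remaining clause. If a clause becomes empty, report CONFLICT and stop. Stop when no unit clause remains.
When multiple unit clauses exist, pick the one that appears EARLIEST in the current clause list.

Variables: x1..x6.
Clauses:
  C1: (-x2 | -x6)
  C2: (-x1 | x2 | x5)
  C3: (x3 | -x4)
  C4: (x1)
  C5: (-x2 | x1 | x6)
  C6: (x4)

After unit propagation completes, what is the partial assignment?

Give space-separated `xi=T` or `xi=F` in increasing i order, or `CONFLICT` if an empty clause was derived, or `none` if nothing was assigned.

Answer: x1=T x3=T x4=T

Derivation:
unit clause [1] forces x1=T; simplify:
  drop -1 from [-1, 2, 5] -> [2, 5]
  satisfied 2 clause(s); 4 remain; assigned so far: [1]
unit clause [4] forces x4=T; simplify:
  drop -4 from [3, -4] -> [3]
  satisfied 1 clause(s); 3 remain; assigned so far: [1, 4]
unit clause [3] forces x3=T; simplify:
  satisfied 1 clause(s); 2 remain; assigned so far: [1, 3, 4]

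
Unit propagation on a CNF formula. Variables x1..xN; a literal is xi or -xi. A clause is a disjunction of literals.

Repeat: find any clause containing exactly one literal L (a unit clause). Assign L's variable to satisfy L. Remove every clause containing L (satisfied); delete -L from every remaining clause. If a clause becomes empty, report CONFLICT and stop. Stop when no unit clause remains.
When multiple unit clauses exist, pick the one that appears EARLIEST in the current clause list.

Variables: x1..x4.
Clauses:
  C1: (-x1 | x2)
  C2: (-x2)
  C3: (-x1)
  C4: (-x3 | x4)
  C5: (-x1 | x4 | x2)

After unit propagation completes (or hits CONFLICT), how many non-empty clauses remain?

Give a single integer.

unit clause [-2] forces x2=F; simplify:
  drop 2 from [-1, 2] -> [-1]
  drop 2 from [-1, 4, 2] -> [-1, 4]
  satisfied 1 clause(s); 4 remain; assigned so far: [2]
unit clause [-1] forces x1=F; simplify:
  satisfied 3 clause(s); 1 remain; assigned so far: [1, 2]

Answer: 1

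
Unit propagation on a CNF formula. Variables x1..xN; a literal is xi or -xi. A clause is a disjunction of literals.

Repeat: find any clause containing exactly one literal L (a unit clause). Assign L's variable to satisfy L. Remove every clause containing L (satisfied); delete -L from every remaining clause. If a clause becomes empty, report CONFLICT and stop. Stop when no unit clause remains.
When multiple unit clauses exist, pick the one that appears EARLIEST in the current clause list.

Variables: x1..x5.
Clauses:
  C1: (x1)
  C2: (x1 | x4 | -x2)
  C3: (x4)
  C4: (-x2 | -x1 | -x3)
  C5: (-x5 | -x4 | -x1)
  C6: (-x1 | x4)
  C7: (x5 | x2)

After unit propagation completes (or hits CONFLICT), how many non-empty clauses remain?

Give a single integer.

Answer: 0

Derivation:
unit clause [1] forces x1=T; simplify:
  drop -1 from [-2, -1, -3] -> [-2, -3]
  drop -1 from [-5, -4, -1] -> [-5, -4]
  drop -1 from [-1, 4] -> [4]
  satisfied 2 clause(s); 5 remain; assigned so far: [1]
unit clause [4] forces x4=T; simplify:
  drop -4 from [-5, -4] -> [-5]
  satisfied 2 clause(s); 3 remain; assigned so far: [1, 4]
unit clause [-5] forces x5=F; simplify:
  drop 5 from [5, 2] -> [2]
  satisfied 1 clause(s); 2 remain; assigned so far: [1, 4, 5]
unit clause [2] forces x2=T; simplify:
  drop -2 from [-2, -3] -> [-3]
  satisfied 1 clause(s); 1 remain; assigned so far: [1, 2, 4, 5]
unit clause [-3] forces x3=F; simplify:
  satisfied 1 clause(s); 0 remain; assigned so far: [1, 2, 3, 4, 5]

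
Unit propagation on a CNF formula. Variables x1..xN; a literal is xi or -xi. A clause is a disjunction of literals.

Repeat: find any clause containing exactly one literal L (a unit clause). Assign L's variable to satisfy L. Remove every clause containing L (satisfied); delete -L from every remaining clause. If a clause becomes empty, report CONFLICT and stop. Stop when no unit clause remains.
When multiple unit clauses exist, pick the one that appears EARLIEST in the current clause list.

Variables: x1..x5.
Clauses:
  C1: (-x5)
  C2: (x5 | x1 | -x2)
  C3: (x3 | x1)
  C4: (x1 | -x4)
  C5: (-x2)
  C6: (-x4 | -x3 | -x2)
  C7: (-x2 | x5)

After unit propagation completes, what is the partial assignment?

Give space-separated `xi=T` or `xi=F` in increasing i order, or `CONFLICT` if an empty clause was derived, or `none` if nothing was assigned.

unit clause [-5] forces x5=F; simplify:
  drop 5 from [5, 1, -2] -> [1, -2]
  drop 5 from [-2, 5] -> [-2]
  satisfied 1 clause(s); 6 remain; assigned so far: [5]
unit clause [-2] forces x2=F; simplify:
  satisfied 4 clause(s); 2 remain; assigned so far: [2, 5]

Answer: x2=F x5=F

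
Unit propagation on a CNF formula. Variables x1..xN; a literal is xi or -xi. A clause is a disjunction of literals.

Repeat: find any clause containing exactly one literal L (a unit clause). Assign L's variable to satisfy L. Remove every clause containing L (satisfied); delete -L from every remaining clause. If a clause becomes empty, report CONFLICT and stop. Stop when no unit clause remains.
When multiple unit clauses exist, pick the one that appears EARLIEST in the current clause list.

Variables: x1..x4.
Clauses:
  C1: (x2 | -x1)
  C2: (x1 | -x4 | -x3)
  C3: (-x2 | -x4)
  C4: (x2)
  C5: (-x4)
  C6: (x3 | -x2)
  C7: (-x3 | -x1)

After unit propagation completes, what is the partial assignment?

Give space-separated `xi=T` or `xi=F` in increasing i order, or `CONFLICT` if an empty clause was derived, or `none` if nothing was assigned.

unit clause [2] forces x2=T; simplify:
  drop -2 from [-2, -4] -> [-4]
  drop -2 from [3, -2] -> [3]
  satisfied 2 clause(s); 5 remain; assigned so far: [2]
unit clause [-4] forces x4=F; simplify:
  satisfied 3 clause(s); 2 remain; assigned so far: [2, 4]
unit clause [3] forces x3=T; simplify:
  drop -3 from [-3, -1] -> [-1]
  satisfied 1 clause(s); 1 remain; assigned so far: [2, 3, 4]
unit clause [-1] forces x1=F; simplify:
  satisfied 1 clause(s); 0 remain; assigned so far: [1, 2, 3, 4]

Answer: x1=F x2=T x3=T x4=F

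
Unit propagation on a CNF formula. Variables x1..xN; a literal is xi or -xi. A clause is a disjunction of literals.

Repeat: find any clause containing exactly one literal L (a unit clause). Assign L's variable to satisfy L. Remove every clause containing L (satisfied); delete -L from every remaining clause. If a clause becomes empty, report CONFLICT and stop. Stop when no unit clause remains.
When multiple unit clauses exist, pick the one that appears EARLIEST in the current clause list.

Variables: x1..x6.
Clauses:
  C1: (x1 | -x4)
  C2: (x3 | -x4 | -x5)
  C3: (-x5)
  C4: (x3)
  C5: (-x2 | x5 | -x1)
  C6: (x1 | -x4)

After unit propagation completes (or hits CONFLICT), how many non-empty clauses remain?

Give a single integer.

unit clause [-5] forces x5=F; simplify:
  drop 5 from [-2, 5, -1] -> [-2, -1]
  satisfied 2 clause(s); 4 remain; assigned so far: [5]
unit clause [3] forces x3=T; simplify:
  satisfied 1 clause(s); 3 remain; assigned so far: [3, 5]

Answer: 3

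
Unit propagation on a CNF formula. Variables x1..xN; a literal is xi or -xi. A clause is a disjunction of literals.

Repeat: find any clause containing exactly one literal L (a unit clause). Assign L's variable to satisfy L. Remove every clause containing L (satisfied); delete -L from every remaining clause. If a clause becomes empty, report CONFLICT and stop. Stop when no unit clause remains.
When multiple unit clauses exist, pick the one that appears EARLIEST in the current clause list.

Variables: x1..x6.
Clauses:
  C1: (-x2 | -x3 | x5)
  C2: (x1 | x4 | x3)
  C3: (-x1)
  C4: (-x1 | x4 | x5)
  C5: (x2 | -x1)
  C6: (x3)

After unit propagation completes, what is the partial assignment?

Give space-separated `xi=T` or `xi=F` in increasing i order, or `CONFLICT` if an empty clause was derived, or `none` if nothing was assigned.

Answer: x1=F x3=T

Derivation:
unit clause [-1] forces x1=F; simplify:
  drop 1 from [1, 4, 3] -> [4, 3]
  satisfied 3 clause(s); 3 remain; assigned so far: [1]
unit clause [3] forces x3=T; simplify:
  drop -3 from [-2, -3, 5] -> [-2, 5]
  satisfied 2 clause(s); 1 remain; assigned so far: [1, 3]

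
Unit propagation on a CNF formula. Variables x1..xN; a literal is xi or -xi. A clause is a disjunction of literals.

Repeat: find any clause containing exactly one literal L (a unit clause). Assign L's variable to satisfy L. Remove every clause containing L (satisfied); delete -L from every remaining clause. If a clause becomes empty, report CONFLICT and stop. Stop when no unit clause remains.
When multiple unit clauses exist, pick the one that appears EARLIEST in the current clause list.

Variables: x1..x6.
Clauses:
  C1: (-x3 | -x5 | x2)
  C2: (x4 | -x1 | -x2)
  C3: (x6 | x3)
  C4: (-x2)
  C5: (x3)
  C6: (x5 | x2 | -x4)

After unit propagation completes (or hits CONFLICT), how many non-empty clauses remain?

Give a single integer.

unit clause [-2] forces x2=F; simplify:
  drop 2 from [-3, -5, 2] -> [-3, -5]
  drop 2 from [5, 2, -4] -> [5, -4]
  satisfied 2 clause(s); 4 remain; assigned so far: [2]
unit clause [3] forces x3=T; simplify:
  drop -3 from [-3, -5] -> [-5]
  satisfied 2 clause(s); 2 remain; assigned so far: [2, 3]
unit clause [-5] forces x5=F; simplify:
  drop 5 from [5, -4] -> [-4]
  satisfied 1 clause(s); 1 remain; assigned so far: [2, 3, 5]
unit clause [-4] forces x4=F; simplify:
  satisfied 1 clause(s); 0 remain; assigned so far: [2, 3, 4, 5]

Answer: 0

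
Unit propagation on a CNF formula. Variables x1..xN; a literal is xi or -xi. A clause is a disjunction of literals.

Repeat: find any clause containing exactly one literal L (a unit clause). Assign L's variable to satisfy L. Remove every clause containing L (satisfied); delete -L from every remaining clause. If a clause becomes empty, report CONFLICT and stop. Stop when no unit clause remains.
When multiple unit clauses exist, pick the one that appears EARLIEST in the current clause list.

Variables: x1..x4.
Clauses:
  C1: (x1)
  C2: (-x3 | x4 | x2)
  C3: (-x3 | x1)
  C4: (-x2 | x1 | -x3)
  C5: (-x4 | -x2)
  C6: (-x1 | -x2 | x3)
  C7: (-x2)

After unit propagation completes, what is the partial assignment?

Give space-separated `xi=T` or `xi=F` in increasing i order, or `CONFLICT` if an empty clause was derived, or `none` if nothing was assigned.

Answer: x1=T x2=F

Derivation:
unit clause [1] forces x1=T; simplify:
  drop -1 from [-1, -2, 3] -> [-2, 3]
  satisfied 3 clause(s); 4 remain; assigned so far: [1]
unit clause [-2] forces x2=F; simplify:
  drop 2 from [-3, 4, 2] -> [-3, 4]
  satisfied 3 clause(s); 1 remain; assigned so far: [1, 2]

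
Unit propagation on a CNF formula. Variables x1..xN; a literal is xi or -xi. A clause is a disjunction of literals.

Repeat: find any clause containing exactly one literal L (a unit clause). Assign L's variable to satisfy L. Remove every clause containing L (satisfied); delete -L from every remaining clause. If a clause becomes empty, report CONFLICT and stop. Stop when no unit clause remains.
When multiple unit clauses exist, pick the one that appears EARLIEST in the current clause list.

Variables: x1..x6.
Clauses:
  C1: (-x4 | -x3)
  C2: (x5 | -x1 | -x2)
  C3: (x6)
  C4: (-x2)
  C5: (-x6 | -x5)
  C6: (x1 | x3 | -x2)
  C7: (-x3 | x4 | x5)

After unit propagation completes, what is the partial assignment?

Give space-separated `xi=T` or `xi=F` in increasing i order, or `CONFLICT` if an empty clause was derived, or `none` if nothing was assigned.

Answer: x2=F x5=F x6=T

Derivation:
unit clause [6] forces x6=T; simplify:
  drop -6 from [-6, -5] -> [-5]
  satisfied 1 clause(s); 6 remain; assigned so far: [6]
unit clause [-2] forces x2=F; simplify:
  satisfied 3 clause(s); 3 remain; assigned so far: [2, 6]
unit clause [-5] forces x5=F; simplify:
  drop 5 from [-3, 4, 5] -> [-3, 4]
  satisfied 1 clause(s); 2 remain; assigned so far: [2, 5, 6]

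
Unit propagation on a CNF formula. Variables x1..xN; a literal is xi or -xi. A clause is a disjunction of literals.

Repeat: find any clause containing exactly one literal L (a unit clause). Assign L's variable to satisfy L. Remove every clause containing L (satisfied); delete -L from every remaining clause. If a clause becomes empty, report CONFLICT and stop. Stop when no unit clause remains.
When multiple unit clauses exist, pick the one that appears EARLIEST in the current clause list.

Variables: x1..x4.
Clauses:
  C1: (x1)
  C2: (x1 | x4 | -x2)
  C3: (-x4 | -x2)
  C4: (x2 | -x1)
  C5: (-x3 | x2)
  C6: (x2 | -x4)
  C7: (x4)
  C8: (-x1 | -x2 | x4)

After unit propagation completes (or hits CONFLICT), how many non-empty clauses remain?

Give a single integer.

unit clause [1] forces x1=T; simplify:
  drop -1 from [2, -1] -> [2]
  drop -1 from [-1, -2, 4] -> [-2, 4]
  satisfied 2 clause(s); 6 remain; assigned so far: [1]
unit clause [2] forces x2=T; simplify:
  drop -2 from [-4, -2] -> [-4]
  drop -2 from [-2, 4] -> [4]
  satisfied 3 clause(s); 3 remain; assigned so far: [1, 2]
unit clause [-4] forces x4=F; simplify:
  drop 4 from [4] -> [] (empty!)
  drop 4 from [4] -> [] (empty!)
  satisfied 1 clause(s); 2 remain; assigned so far: [1, 2, 4]
CONFLICT (empty clause)

Answer: 0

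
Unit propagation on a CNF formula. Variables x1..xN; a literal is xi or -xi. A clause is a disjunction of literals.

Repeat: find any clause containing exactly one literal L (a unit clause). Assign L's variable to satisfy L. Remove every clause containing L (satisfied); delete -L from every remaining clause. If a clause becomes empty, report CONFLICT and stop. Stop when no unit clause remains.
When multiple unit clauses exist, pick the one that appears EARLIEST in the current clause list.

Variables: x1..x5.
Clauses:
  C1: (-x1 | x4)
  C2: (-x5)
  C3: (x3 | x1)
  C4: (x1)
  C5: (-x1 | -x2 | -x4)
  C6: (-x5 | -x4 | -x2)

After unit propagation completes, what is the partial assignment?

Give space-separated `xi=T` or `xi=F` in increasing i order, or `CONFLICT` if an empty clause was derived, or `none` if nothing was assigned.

unit clause [-5] forces x5=F; simplify:
  satisfied 2 clause(s); 4 remain; assigned so far: [5]
unit clause [1] forces x1=T; simplify:
  drop -1 from [-1, 4] -> [4]
  drop -1 from [-1, -2, -4] -> [-2, -4]
  satisfied 2 clause(s); 2 remain; assigned so far: [1, 5]
unit clause [4] forces x4=T; simplify:
  drop -4 from [-2, -4] -> [-2]
  satisfied 1 clause(s); 1 remain; assigned so far: [1, 4, 5]
unit clause [-2] forces x2=F; simplify:
  satisfied 1 clause(s); 0 remain; assigned so far: [1, 2, 4, 5]

Answer: x1=T x2=F x4=T x5=F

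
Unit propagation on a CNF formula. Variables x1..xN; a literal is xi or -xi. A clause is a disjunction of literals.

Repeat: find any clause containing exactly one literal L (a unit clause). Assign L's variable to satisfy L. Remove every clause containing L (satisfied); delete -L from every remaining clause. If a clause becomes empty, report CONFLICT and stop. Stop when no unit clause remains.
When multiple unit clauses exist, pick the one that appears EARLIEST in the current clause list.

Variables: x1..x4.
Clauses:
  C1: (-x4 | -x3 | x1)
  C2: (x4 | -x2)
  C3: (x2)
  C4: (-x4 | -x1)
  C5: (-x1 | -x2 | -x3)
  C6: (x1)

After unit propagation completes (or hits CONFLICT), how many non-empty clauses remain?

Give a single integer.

unit clause [2] forces x2=T; simplify:
  drop -2 from [4, -2] -> [4]
  drop -2 from [-1, -2, -3] -> [-1, -3]
  satisfied 1 clause(s); 5 remain; assigned so far: [2]
unit clause [4] forces x4=T; simplify:
  drop -4 from [-4, -3, 1] -> [-3, 1]
  drop -4 from [-4, -1] -> [-1]
  satisfied 1 clause(s); 4 remain; assigned so far: [2, 4]
unit clause [-1] forces x1=F; simplify:
  drop 1 from [-3, 1] -> [-3]
  drop 1 from [1] -> [] (empty!)
  satisfied 2 clause(s); 2 remain; assigned so far: [1, 2, 4]
CONFLICT (empty clause)

Answer: 1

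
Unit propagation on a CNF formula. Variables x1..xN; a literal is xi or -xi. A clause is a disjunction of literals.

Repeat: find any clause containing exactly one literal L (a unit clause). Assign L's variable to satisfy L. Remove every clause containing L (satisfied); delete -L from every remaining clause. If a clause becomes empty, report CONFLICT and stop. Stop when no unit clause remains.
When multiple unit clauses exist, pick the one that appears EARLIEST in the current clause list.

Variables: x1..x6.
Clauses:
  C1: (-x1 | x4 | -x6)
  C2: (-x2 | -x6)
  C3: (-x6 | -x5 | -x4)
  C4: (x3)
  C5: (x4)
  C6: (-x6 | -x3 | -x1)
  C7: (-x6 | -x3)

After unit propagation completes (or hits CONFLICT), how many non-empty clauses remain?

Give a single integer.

Answer: 0

Derivation:
unit clause [3] forces x3=T; simplify:
  drop -3 from [-6, -3, -1] -> [-6, -1]
  drop -3 from [-6, -3] -> [-6]
  satisfied 1 clause(s); 6 remain; assigned so far: [3]
unit clause [4] forces x4=T; simplify:
  drop -4 from [-6, -5, -4] -> [-6, -5]
  satisfied 2 clause(s); 4 remain; assigned so far: [3, 4]
unit clause [-6] forces x6=F; simplify:
  satisfied 4 clause(s); 0 remain; assigned so far: [3, 4, 6]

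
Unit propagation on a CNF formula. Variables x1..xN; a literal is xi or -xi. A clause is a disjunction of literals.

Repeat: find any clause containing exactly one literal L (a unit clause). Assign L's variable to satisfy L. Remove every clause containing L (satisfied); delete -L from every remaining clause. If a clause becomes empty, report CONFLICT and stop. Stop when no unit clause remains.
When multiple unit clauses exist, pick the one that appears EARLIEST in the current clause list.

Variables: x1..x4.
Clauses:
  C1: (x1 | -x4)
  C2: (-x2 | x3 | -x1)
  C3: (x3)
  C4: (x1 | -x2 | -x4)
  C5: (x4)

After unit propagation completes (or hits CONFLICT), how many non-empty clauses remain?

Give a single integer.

Answer: 0

Derivation:
unit clause [3] forces x3=T; simplify:
  satisfied 2 clause(s); 3 remain; assigned so far: [3]
unit clause [4] forces x4=T; simplify:
  drop -4 from [1, -4] -> [1]
  drop -4 from [1, -2, -4] -> [1, -2]
  satisfied 1 clause(s); 2 remain; assigned so far: [3, 4]
unit clause [1] forces x1=T; simplify:
  satisfied 2 clause(s); 0 remain; assigned so far: [1, 3, 4]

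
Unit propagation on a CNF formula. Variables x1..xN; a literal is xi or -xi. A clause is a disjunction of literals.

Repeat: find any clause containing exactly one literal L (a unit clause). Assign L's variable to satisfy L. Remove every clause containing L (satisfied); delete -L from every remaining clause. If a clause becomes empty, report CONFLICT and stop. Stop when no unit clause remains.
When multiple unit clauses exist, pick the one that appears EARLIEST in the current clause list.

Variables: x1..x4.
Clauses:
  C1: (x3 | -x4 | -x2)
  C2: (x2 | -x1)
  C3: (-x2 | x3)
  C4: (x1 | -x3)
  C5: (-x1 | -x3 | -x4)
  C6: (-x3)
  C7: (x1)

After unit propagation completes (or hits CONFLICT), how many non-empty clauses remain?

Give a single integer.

Answer: 0

Derivation:
unit clause [-3] forces x3=F; simplify:
  drop 3 from [3, -4, -2] -> [-4, -2]
  drop 3 from [-2, 3] -> [-2]
  satisfied 3 clause(s); 4 remain; assigned so far: [3]
unit clause [-2] forces x2=F; simplify:
  drop 2 from [2, -1] -> [-1]
  satisfied 2 clause(s); 2 remain; assigned so far: [2, 3]
unit clause [-1] forces x1=F; simplify:
  drop 1 from [1] -> [] (empty!)
  satisfied 1 clause(s); 1 remain; assigned so far: [1, 2, 3]
CONFLICT (empty clause)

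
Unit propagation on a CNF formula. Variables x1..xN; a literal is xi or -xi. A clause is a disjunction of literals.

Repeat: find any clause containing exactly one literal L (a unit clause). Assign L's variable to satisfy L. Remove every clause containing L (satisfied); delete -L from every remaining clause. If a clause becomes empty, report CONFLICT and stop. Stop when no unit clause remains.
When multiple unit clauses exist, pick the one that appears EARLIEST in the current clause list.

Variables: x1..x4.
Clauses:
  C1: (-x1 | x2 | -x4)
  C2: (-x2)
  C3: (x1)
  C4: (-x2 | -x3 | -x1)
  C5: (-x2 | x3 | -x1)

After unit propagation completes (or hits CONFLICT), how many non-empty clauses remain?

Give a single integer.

unit clause [-2] forces x2=F; simplify:
  drop 2 from [-1, 2, -4] -> [-1, -4]
  satisfied 3 clause(s); 2 remain; assigned so far: [2]
unit clause [1] forces x1=T; simplify:
  drop -1 from [-1, -4] -> [-4]
  satisfied 1 clause(s); 1 remain; assigned so far: [1, 2]
unit clause [-4] forces x4=F; simplify:
  satisfied 1 clause(s); 0 remain; assigned so far: [1, 2, 4]

Answer: 0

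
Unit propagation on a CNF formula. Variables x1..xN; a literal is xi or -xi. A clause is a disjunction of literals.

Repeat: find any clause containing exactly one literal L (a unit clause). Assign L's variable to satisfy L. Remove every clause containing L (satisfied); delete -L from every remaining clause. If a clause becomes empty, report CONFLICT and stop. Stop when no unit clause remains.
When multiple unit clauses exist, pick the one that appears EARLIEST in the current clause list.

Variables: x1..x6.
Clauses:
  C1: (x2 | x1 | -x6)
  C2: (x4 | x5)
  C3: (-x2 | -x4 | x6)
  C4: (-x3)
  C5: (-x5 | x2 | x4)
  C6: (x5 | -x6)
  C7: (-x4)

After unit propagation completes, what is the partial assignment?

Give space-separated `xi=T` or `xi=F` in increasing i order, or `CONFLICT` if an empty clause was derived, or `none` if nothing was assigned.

Answer: x2=T x3=F x4=F x5=T

Derivation:
unit clause [-3] forces x3=F; simplify:
  satisfied 1 clause(s); 6 remain; assigned so far: [3]
unit clause [-4] forces x4=F; simplify:
  drop 4 from [4, 5] -> [5]
  drop 4 from [-5, 2, 4] -> [-5, 2]
  satisfied 2 clause(s); 4 remain; assigned so far: [3, 4]
unit clause [5] forces x5=T; simplify:
  drop -5 from [-5, 2] -> [2]
  satisfied 2 clause(s); 2 remain; assigned so far: [3, 4, 5]
unit clause [2] forces x2=T; simplify:
  satisfied 2 clause(s); 0 remain; assigned so far: [2, 3, 4, 5]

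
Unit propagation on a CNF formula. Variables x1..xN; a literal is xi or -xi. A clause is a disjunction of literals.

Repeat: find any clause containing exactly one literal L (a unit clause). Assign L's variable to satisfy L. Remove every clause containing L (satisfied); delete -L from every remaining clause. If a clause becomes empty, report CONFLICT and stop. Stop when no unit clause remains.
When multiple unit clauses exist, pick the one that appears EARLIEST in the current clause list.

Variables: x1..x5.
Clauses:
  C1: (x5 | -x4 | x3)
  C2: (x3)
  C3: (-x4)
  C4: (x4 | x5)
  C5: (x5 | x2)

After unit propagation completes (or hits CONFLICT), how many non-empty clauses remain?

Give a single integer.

Answer: 0

Derivation:
unit clause [3] forces x3=T; simplify:
  satisfied 2 clause(s); 3 remain; assigned so far: [3]
unit clause [-4] forces x4=F; simplify:
  drop 4 from [4, 5] -> [5]
  satisfied 1 clause(s); 2 remain; assigned so far: [3, 4]
unit clause [5] forces x5=T; simplify:
  satisfied 2 clause(s); 0 remain; assigned so far: [3, 4, 5]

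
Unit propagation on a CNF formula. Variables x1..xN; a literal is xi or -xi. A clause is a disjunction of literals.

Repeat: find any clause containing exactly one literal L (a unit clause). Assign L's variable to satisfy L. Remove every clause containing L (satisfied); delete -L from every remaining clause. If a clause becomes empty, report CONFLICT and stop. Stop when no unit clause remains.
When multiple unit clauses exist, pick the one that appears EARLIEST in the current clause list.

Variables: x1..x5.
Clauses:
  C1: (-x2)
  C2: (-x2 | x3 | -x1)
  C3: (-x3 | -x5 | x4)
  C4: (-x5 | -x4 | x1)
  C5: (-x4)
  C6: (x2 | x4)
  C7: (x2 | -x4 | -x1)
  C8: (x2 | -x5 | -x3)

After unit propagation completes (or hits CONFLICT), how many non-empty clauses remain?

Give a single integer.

unit clause [-2] forces x2=F; simplify:
  drop 2 from [2, 4] -> [4]
  drop 2 from [2, -4, -1] -> [-4, -1]
  drop 2 from [2, -5, -3] -> [-5, -3]
  satisfied 2 clause(s); 6 remain; assigned so far: [2]
unit clause [-4] forces x4=F; simplify:
  drop 4 from [-3, -5, 4] -> [-3, -5]
  drop 4 from [4] -> [] (empty!)
  satisfied 3 clause(s); 3 remain; assigned so far: [2, 4]
CONFLICT (empty clause)

Answer: 2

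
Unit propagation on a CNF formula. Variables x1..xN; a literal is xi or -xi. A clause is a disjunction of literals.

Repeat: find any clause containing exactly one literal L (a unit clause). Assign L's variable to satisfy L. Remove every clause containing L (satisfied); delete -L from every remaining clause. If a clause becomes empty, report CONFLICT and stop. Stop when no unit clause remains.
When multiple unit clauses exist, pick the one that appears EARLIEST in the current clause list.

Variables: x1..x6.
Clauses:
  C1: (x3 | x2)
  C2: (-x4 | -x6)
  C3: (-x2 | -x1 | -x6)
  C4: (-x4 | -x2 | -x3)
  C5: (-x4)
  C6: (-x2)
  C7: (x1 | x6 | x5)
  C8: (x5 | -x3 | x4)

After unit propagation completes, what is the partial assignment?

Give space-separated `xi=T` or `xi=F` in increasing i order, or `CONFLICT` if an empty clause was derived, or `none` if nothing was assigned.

unit clause [-4] forces x4=F; simplify:
  drop 4 from [5, -3, 4] -> [5, -3]
  satisfied 3 clause(s); 5 remain; assigned so far: [4]
unit clause [-2] forces x2=F; simplify:
  drop 2 from [3, 2] -> [3]
  satisfied 2 clause(s); 3 remain; assigned so far: [2, 4]
unit clause [3] forces x3=T; simplify:
  drop -3 from [5, -3] -> [5]
  satisfied 1 clause(s); 2 remain; assigned so far: [2, 3, 4]
unit clause [5] forces x5=T; simplify:
  satisfied 2 clause(s); 0 remain; assigned so far: [2, 3, 4, 5]

Answer: x2=F x3=T x4=F x5=T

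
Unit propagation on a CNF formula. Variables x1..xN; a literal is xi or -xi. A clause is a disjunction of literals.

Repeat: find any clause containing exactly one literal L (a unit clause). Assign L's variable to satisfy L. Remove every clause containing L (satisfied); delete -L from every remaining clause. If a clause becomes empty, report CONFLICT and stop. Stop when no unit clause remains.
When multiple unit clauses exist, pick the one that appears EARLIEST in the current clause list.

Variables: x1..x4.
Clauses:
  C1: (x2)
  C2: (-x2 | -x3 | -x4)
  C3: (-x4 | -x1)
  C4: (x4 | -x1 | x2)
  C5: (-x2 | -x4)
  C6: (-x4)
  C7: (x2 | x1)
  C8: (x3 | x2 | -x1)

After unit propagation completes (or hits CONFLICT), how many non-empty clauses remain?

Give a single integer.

unit clause [2] forces x2=T; simplify:
  drop -2 from [-2, -3, -4] -> [-3, -4]
  drop -2 from [-2, -4] -> [-4]
  satisfied 4 clause(s); 4 remain; assigned so far: [2]
unit clause [-4] forces x4=F; simplify:
  satisfied 4 clause(s); 0 remain; assigned so far: [2, 4]

Answer: 0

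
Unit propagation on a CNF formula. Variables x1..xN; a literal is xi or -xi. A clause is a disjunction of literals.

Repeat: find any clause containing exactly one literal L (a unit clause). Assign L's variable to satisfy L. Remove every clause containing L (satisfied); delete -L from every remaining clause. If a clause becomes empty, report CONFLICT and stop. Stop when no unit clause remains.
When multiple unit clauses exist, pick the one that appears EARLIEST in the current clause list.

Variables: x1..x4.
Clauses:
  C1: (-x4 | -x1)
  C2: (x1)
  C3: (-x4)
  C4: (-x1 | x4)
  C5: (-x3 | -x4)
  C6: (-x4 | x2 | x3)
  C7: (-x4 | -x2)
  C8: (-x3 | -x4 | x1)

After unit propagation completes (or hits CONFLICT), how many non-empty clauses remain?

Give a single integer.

unit clause [1] forces x1=T; simplify:
  drop -1 from [-4, -1] -> [-4]
  drop -1 from [-1, 4] -> [4]
  satisfied 2 clause(s); 6 remain; assigned so far: [1]
unit clause [-4] forces x4=F; simplify:
  drop 4 from [4] -> [] (empty!)
  satisfied 5 clause(s); 1 remain; assigned so far: [1, 4]
CONFLICT (empty clause)

Answer: 0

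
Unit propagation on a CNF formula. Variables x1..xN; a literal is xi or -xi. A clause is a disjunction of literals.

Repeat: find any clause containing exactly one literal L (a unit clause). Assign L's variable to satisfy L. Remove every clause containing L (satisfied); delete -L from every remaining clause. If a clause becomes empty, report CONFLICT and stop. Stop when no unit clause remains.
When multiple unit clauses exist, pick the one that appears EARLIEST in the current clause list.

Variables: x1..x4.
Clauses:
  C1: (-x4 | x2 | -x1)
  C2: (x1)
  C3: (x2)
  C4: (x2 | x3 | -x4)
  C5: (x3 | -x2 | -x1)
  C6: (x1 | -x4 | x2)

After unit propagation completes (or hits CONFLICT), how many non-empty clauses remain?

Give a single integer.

Answer: 0

Derivation:
unit clause [1] forces x1=T; simplify:
  drop -1 from [-4, 2, -1] -> [-4, 2]
  drop -1 from [3, -2, -1] -> [3, -2]
  satisfied 2 clause(s); 4 remain; assigned so far: [1]
unit clause [2] forces x2=T; simplify:
  drop -2 from [3, -2] -> [3]
  satisfied 3 clause(s); 1 remain; assigned so far: [1, 2]
unit clause [3] forces x3=T; simplify:
  satisfied 1 clause(s); 0 remain; assigned so far: [1, 2, 3]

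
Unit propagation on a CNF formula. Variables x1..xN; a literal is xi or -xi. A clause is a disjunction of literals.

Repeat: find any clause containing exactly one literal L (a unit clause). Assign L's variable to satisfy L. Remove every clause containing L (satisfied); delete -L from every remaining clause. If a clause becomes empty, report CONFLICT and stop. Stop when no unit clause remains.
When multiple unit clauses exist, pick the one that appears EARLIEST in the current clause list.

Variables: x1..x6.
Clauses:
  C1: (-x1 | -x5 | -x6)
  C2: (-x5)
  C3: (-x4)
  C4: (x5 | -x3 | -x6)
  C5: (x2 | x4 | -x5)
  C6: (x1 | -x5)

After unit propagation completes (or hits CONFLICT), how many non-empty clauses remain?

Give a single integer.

Answer: 1

Derivation:
unit clause [-5] forces x5=F; simplify:
  drop 5 from [5, -3, -6] -> [-3, -6]
  satisfied 4 clause(s); 2 remain; assigned so far: [5]
unit clause [-4] forces x4=F; simplify:
  satisfied 1 clause(s); 1 remain; assigned so far: [4, 5]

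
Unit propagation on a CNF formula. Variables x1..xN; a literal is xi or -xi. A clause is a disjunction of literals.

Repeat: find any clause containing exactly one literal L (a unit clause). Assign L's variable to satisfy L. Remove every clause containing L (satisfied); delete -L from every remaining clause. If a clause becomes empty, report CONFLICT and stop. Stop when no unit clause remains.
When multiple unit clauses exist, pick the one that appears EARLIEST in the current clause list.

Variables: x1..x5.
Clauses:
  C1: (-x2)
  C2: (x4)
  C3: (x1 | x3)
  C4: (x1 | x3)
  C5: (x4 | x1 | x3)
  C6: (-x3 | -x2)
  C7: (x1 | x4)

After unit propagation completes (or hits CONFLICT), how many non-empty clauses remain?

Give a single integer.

Answer: 2

Derivation:
unit clause [-2] forces x2=F; simplify:
  satisfied 2 clause(s); 5 remain; assigned so far: [2]
unit clause [4] forces x4=T; simplify:
  satisfied 3 clause(s); 2 remain; assigned so far: [2, 4]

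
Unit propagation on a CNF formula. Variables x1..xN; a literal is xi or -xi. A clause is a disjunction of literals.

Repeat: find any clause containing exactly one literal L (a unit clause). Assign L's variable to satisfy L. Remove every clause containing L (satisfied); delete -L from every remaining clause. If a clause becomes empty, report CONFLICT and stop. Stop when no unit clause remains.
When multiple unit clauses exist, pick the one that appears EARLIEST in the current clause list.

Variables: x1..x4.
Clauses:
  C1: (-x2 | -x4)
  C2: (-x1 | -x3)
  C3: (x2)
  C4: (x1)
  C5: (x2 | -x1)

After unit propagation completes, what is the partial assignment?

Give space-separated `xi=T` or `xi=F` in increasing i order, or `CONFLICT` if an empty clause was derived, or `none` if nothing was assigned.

unit clause [2] forces x2=T; simplify:
  drop -2 from [-2, -4] -> [-4]
  satisfied 2 clause(s); 3 remain; assigned so far: [2]
unit clause [-4] forces x4=F; simplify:
  satisfied 1 clause(s); 2 remain; assigned so far: [2, 4]
unit clause [1] forces x1=T; simplify:
  drop -1 from [-1, -3] -> [-3]
  satisfied 1 clause(s); 1 remain; assigned so far: [1, 2, 4]
unit clause [-3] forces x3=F; simplify:
  satisfied 1 clause(s); 0 remain; assigned so far: [1, 2, 3, 4]

Answer: x1=T x2=T x3=F x4=F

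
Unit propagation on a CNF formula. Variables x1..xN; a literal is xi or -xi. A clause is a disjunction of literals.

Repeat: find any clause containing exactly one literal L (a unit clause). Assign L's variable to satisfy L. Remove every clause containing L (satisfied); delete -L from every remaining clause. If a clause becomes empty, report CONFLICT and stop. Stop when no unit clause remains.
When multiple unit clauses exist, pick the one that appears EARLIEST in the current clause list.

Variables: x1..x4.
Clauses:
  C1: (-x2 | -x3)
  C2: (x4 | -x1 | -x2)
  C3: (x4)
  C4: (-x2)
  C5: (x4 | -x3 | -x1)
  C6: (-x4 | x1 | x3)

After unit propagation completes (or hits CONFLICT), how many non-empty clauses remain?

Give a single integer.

Answer: 1

Derivation:
unit clause [4] forces x4=T; simplify:
  drop -4 from [-4, 1, 3] -> [1, 3]
  satisfied 3 clause(s); 3 remain; assigned so far: [4]
unit clause [-2] forces x2=F; simplify:
  satisfied 2 clause(s); 1 remain; assigned so far: [2, 4]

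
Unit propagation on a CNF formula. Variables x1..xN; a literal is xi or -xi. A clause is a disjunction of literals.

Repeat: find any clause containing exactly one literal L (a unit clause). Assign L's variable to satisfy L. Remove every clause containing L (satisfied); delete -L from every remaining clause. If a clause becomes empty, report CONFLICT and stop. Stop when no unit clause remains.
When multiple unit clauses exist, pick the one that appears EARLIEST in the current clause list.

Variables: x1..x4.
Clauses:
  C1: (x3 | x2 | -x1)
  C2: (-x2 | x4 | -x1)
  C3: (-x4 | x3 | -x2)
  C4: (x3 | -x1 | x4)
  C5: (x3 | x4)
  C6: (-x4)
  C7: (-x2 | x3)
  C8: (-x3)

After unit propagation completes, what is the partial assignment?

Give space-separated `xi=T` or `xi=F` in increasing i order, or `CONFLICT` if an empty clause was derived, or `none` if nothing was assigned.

Answer: CONFLICT

Derivation:
unit clause [-4] forces x4=F; simplify:
  drop 4 from [-2, 4, -1] -> [-2, -1]
  drop 4 from [3, -1, 4] -> [3, -1]
  drop 4 from [3, 4] -> [3]
  satisfied 2 clause(s); 6 remain; assigned so far: [4]
unit clause [3] forces x3=T; simplify:
  drop -3 from [-3] -> [] (empty!)
  satisfied 4 clause(s); 2 remain; assigned so far: [3, 4]
CONFLICT (empty clause)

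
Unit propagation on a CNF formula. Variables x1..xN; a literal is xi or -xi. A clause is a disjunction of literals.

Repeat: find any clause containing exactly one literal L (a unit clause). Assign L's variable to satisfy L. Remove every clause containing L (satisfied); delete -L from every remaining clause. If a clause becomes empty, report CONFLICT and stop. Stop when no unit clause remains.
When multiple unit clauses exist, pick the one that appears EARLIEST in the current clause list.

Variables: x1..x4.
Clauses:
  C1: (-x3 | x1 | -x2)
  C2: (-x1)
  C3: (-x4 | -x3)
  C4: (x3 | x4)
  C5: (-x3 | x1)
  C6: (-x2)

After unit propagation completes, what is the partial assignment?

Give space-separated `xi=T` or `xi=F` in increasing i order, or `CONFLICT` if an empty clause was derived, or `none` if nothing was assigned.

Answer: x1=F x2=F x3=F x4=T

Derivation:
unit clause [-1] forces x1=F; simplify:
  drop 1 from [-3, 1, -2] -> [-3, -2]
  drop 1 from [-3, 1] -> [-3]
  satisfied 1 clause(s); 5 remain; assigned so far: [1]
unit clause [-3] forces x3=F; simplify:
  drop 3 from [3, 4] -> [4]
  satisfied 3 clause(s); 2 remain; assigned so far: [1, 3]
unit clause [4] forces x4=T; simplify:
  satisfied 1 clause(s); 1 remain; assigned so far: [1, 3, 4]
unit clause [-2] forces x2=F; simplify:
  satisfied 1 clause(s); 0 remain; assigned so far: [1, 2, 3, 4]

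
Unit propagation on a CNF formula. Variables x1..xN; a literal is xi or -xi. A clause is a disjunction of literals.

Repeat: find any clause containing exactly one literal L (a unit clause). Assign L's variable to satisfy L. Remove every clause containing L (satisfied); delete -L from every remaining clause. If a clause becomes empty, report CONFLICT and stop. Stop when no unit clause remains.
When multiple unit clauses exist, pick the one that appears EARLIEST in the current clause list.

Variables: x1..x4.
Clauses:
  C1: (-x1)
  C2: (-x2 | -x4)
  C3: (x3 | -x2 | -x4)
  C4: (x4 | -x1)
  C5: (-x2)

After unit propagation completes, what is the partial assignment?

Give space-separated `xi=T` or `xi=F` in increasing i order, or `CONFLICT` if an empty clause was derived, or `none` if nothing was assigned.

Answer: x1=F x2=F

Derivation:
unit clause [-1] forces x1=F; simplify:
  satisfied 2 clause(s); 3 remain; assigned so far: [1]
unit clause [-2] forces x2=F; simplify:
  satisfied 3 clause(s); 0 remain; assigned so far: [1, 2]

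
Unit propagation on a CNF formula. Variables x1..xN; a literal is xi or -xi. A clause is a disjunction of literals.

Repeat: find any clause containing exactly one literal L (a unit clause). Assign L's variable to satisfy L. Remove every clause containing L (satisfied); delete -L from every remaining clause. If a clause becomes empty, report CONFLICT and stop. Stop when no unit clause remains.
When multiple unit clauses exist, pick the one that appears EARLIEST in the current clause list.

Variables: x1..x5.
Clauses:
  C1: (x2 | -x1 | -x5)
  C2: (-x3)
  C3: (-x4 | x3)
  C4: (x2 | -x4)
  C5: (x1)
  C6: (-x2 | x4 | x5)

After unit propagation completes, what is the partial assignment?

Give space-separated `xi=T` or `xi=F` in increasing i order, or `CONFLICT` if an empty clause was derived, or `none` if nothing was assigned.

unit clause [-3] forces x3=F; simplify:
  drop 3 from [-4, 3] -> [-4]
  satisfied 1 clause(s); 5 remain; assigned so far: [3]
unit clause [-4] forces x4=F; simplify:
  drop 4 from [-2, 4, 5] -> [-2, 5]
  satisfied 2 clause(s); 3 remain; assigned so far: [3, 4]
unit clause [1] forces x1=T; simplify:
  drop -1 from [2, -1, -5] -> [2, -5]
  satisfied 1 clause(s); 2 remain; assigned so far: [1, 3, 4]

Answer: x1=T x3=F x4=F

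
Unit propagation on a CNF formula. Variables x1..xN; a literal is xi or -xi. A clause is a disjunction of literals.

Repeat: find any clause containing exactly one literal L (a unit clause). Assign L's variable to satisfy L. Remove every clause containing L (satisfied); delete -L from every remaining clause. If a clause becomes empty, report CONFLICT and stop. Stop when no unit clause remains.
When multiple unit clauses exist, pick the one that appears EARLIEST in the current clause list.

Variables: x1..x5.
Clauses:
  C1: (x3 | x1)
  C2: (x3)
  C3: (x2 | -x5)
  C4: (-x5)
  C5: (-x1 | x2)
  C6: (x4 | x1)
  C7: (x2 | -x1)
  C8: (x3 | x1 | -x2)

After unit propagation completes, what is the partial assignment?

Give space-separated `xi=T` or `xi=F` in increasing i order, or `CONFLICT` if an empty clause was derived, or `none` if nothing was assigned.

Answer: x3=T x5=F

Derivation:
unit clause [3] forces x3=T; simplify:
  satisfied 3 clause(s); 5 remain; assigned so far: [3]
unit clause [-5] forces x5=F; simplify:
  satisfied 2 clause(s); 3 remain; assigned so far: [3, 5]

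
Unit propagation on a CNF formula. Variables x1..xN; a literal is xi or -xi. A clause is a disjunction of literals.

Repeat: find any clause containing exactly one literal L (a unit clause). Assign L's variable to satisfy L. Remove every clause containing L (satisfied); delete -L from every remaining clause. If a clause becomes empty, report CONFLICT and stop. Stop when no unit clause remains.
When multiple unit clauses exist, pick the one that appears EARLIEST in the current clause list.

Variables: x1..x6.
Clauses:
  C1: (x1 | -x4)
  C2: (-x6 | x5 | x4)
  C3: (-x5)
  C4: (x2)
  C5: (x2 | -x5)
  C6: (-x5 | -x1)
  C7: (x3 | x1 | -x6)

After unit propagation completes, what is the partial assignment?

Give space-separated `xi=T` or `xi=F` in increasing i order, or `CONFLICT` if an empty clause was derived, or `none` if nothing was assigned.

unit clause [-5] forces x5=F; simplify:
  drop 5 from [-6, 5, 4] -> [-6, 4]
  satisfied 3 clause(s); 4 remain; assigned so far: [5]
unit clause [2] forces x2=T; simplify:
  satisfied 1 clause(s); 3 remain; assigned so far: [2, 5]

Answer: x2=T x5=F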